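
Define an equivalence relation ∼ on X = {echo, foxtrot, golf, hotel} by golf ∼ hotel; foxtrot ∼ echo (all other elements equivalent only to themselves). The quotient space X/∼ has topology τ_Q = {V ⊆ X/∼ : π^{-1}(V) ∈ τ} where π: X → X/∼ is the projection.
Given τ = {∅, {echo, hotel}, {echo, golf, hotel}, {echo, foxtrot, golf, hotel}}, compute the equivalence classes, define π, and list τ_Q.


X/∼ = {[echo=foxtrot], [golf=hotel]}; |τ_Q| = 2.

Equivalence classes: [echo=foxtrot], [golf=hotel].
Quotient map π: X → X/∼ sends echo ↦ [echo=foxtrot], foxtrot ↦ [echo=foxtrot], golf ↦ [golf=hotel], hotel ↦ [golf=hotel].
For each subset V ⊆ X/∼, compute π^{-1}(V) ⊆ X and check whether π^{-1}(V) ∈ τ. V is open in τ_Q iff π^{-1}(V) ∈ τ.
  V = {}: π^{-1}(V) = ∅ ∈ τ ✓.
  V = {[echo=foxtrot]}: π^{-1}(V) = {echo, foxtrot} ∉ τ ✗.
  V = {[golf=hotel]}: π^{-1}(V) = {golf, hotel} ∉ τ ✗.
  V = {[echo=foxtrot], [golf=hotel]}: π^{-1}(V) = {echo, foxtrot, golf, hotel} ∈ τ ✓.
Open sets in the quotient: τ_Q = {{}, {[echo=foxtrot], [golf=hotel]}} (2 elements).


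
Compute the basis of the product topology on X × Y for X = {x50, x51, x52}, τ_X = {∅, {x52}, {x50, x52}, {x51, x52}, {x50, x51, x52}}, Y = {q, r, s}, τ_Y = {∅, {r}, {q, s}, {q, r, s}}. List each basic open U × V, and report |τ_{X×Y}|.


Basis B = {∅ × ∅, {x52} × {r}, {x50, x52} × {r}, {x51, x52} × {r}, {x52} × {q, s}, {x50, x51, x52} × {r}, {x52} × {q, r, s}, {x50, x52} × {q, s}, {x51, x52} × {q, s}, {x50, x52} × {q, r, s}, {x50, x51, x52} × {q, s}, {x51, x52} × {q, r, s}, {x50, x51, x52} × {q, r, s}}; |τ_{X×Y}| = 25.

Enumerate products U × V with U ∈ τ_X, V ∈ τ_Y (deduplicated):
  ∅ × ∅ = {} (∅)
  {x52} × {r} = {(x52,r)}
  {x50, x52} × {r} = {(x50,r), (x52,r)}
  {x51, x52} × {r} = {(x51,r), (x52,r)}
  {x52} × {q, s} = {(x52,q), (x52,s)}
  {x50, x51, x52} × {r} = {(x50,r), (x51,r), (x52,r)}
  {x52} × {q, r, s} = {(x52,q), (x52,r), (x52,s)}
  {x50, x52} × {q, s} = {(x50,q), (x50,s), (x52,q), (x52,s)}
  {x51, x52} × {q, s} = {(x51,q), (x51,s), (x52,q), (x52,s)}
  {x50, x52} × {q, r, s} = {(x50,q), (x50,r), (x50,s), (x52,q), (x52,r), (x52,s)}
  {x50, x51, x52} × {q, s} = {(x50,q), (x50,s), (x51,q), (x51,s), (x52,q), (x52,s)}
  {x51, x52} × {q, r, s} = {(x51,q), (x51,r), (x51,s), (x52,q), (x52,r), (x52,s)}
  {x50, x51, x52} × {q, r, s} = {(x50,q), (x50,r), (x50,s), (x51,q), (x51,r), (x51,s), (x52,q), (x52,r), (x52,s)}
These 13 distinct sets form the basis B.
Close under arbitrary unions to get τ_{X×Y}; counting gives |τ_{X×Y}| = 25.


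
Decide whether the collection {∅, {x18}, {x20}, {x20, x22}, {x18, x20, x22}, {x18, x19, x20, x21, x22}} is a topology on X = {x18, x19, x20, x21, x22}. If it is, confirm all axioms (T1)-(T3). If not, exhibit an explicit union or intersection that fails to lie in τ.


τ is NOT a topology on X.

Axiom (T1): ∅ ∈ τ? Yes; X ∈ τ? Yes.
Axiom (T2/T3): check pairwise unions and intersections of members of τ.
Counterexample for (T2): {x18} ∪ {x20} = {x18, x20} ∉ τ. Therefore τ is NOT a topology.


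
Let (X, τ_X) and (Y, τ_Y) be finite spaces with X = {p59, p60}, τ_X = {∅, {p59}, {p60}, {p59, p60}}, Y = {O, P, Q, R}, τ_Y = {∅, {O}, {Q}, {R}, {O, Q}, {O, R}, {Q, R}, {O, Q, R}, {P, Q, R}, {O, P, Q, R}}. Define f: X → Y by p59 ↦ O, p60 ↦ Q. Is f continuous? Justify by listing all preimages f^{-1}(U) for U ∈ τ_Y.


f IS continuous.

Compute f^{-1}(U) for each U ∈ τ_Y:
  U = ∅: f^{-1}(U) = ∅ ∈ τ_X ✓.
  U = {O}: f^{-1}(U) = {p59} ∈ τ_X ✓.
  U = {Q}: f^{-1}(U) = {p60} ∈ τ_X ✓.
  U = {R}: f^{-1}(U) = ∅ ∈ τ_X ✓.
  U = {O, Q}: f^{-1}(U) = {p59, p60} ∈ τ_X ✓.
  U = {O, R}: f^{-1}(U) = {p59} ∈ τ_X ✓.
  U = {Q, R}: f^{-1}(U) = {p60} ∈ τ_X ✓.
  U = {O, Q, R}: f^{-1}(U) = {p59, p60} ∈ τ_X ✓.
  U = {P, Q, R}: f^{-1}(U) = {p60} ∈ τ_X ✓.
  U = {O, P, Q, R}: f^{-1}(U) = {p59, p60} ∈ τ_X ✓.
Every preimage lies in τ_X, so f IS continuous.


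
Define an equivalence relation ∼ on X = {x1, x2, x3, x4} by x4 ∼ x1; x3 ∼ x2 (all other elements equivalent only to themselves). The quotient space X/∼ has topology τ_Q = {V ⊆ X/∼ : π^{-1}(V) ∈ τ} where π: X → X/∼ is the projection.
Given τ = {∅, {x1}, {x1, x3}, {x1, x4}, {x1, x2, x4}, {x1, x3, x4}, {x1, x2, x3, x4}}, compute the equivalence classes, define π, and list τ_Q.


X/∼ = {[x1=x4], [x2=x3]}; |τ_Q| = 3.

Equivalence classes: [x1=x4], [x2=x3].
Quotient map π: X → X/∼ sends x1 ↦ [x1=x4], x2 ↦ [x2=x3], x3 ↦ [x2=x3], x4 ↦ [x1=x4].
For each subset V ⊆ X/∼, compute π^{-1}(V) ⊆ X and check whether π^{-1}(V) ∈ τ. V is open in τ_Q iff π^{-1}(V) ∈ τ.
  V = {}: π^{-1}(V) = ∅ ∈ τ ✓.
  V = {[x1=x4]}: π^{-1}(V) = {x1, x4} ∈ τ ✓.
  V = {[x2=x3]}: π^{-1}(V) = {x2, x3} ∉ τ ✗.
  V = {[x1=x4], [x2=x3]}: π^{-1}(V) = {x1, x2, x3, x4} ∈ τ ✓.
Open sets in the quotient: τ_Q = {{}, {[x1=x4]}, {[x1=x4], [x2=x3]}} (3 elements).


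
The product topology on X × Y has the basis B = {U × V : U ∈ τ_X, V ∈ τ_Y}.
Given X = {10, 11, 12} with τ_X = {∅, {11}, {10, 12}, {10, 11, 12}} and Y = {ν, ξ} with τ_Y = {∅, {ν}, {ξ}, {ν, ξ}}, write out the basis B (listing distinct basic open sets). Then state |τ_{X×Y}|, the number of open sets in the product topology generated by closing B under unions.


Basis B = {∅ × ∅, {11} × {ν}, {11} × {ξ}, {10, 12} × {ν}, {10, 12} × {ξ}, {11} × {ν, ξ}, {10, 11, 12} × {ν}, {10, 11, 12} × {ξ}, {10, 12} × {ν, ξ}, {10, 11, 12} × {ν, ξ}}; |τ_{X×Y}| = 16.

Enumerate products U × V with U ∈ τ_X, V ∈ τ_Y (deduplicated):
  ∅ × ∅ = {} (∅)
  {11} × {ν} = {(11,ν)}
  {11} × {ξ} = {(11,ξ)}
  {10, 12} × {ν} = {(10,ν), (12,ν)}
  {10, 12} × {ξ} = {(10,ξ), (12,ξ)}
  {11} × {ν, ξ} = {(11,ν), (11,ξ)}
  {10, 11, 12} × {ν} = {(10,ν), (11,ν), (12,ν)}
  {10, 11, 12} × {ξ} = {(10,ξ), (11,ξ), (12,ξ)}
  {10, 12} × {ν, ξ} = {(10,ν), (10,ξ), (12,ν), (12,ξ)}
  {10, 11, 12} × {ν, ξ} = {(10,ν), (10,ξ), (11,ν), (11,ξ), (12,ν), (12,ξ)}
These 10 distinct sets form the basis B.
Close under arbitrary unions to get τ_{X×Y}; counting gives |τ_{X×Y}| = 16.


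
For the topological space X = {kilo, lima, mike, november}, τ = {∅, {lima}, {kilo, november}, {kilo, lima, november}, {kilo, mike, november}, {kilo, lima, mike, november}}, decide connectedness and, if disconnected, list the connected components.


(X, τ) is disconnected; components = [{lima}, {kilo, mike, november}].

Find clopen sets (U ∈ τ with X ∖ U ∈ τ):
  U = ∅, X ∖ U = {kilo, lima, mike, november} — both open, so U is clopen.
  U = {lima}, X ∖ U = {kilo, mike, november} — both open, so U is clopen.
  U = {kilo, mike, november}, X ∖ U = {lima} — both open, so U is clopen.
  U = {kilo, lima, mike, november}, X ∖ U = ∅ — both open, so U is clopen.
Nontrivial clopen(s) exist: e.g. {lima}. So (X, τ) is disconnected.
Compute connected components by grouping points that agree on all clopens:
  component: {lima}
  component: {kilo, mike, november}


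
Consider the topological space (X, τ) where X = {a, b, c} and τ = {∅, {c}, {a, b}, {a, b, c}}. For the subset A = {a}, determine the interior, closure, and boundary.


int(A) = ∅, cl(A) = {a, b}, ∂A = {a, b}.

Closed sets in (X, τ) are complements of opens:
  closed(X, τ) = {∅, {c}, {a, b}, {a, b, c}}.
int(A) = ⋃ {U ∈ τ : U ⊆ A}. Opens contained in A: ∅.
Taking the union of these: int(A) = ∅.
cl(A) = ⋂ {C closed : A ⊆ C}. Closed sets containing A: {a, b}, {a, b, c}.
Intersecting these: cl(A) = {a, b}.
∂A = cl(A) ∖ int(A) = {a, b} ∖ ∅ = {a, b}.


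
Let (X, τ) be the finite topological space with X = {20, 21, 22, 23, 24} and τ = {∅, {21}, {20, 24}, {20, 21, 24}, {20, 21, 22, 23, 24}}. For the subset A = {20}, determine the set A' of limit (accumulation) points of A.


A' = {22, 23, 24}

For each x ∈ X, list the open sets U ∈ τ with x ∈ U, then check whether U ∩ (A ∖ {x}) ≠ ∅ for every such U.
  x = 20: open {20, 24} ∋ x has {20, 24} ∩ (A ∖ {20}) = ∅, so x is NOT a limit point.
  x = 21: open {21} ∋ x has {21} ∩ (A ∖ {21}) = ∅, so x is NOT a limit point.
  x = 22: opens ∋ x are {20, 21, 22, 23, 24}; each meets A ∖ {22}, so x IS a limit point.
  x = 23: opens ∋ x are {20, 21, 22, 23, 24}; each meets A ∖ {23}, so x IS a limit point.
  x = 24: opens ∋ x are {20, 24}, {20, 21, 24}, {20, 21, 22, 23, 24}; each meets A ∖ {24}, so x IS a limit point.
Collecting: A' = {22, 23, 24}.


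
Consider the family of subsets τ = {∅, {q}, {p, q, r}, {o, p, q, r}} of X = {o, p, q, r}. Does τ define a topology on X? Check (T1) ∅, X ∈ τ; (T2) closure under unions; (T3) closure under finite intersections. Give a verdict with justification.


τ IS a topology on X.

Axiom (T1): ∅ ∈ τ? Yes; X ∈ τ? Yes.
Axiom (T2/T3): check pairwise unions and intersections of members of τ.
All pairwise intersections and unions checked — each lies in τ. Therefore τ satisfies (T1), (T2), (T3): it IS a topology on X.


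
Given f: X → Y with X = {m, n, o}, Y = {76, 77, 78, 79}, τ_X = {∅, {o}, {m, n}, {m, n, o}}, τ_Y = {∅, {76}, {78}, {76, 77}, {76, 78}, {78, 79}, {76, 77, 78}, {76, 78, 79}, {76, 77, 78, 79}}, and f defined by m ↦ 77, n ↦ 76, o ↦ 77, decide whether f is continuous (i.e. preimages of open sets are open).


f is NOT continuous.

Compute f^{-1}(U) for each U ∈ τ_Y:
  U = ∅: f^{-1}(U) = ∅ ∈ τ_X ✓.
  U = {76}: f^{-1}(U) = {n} ∉ τ_X ✗.
  U = {78}: f^{-1}(U) = ∅ ∈ τ_X ✓.
  U = {76, 77}: f^{-1}(U) = {m, n, o} ∈ τ_X ✓.
  U = {76, 78}: f^{-1}(U) = {n} ∉ τ_X ✗.
  U = {78, 79}: f^{-1}(U) = ∅ ∈ τ_X ✓.
  U = {76, 77, 78}: f^{-1}(U) = {m, n, o} ∈ τ_X ✓.
  U = {76, 78, 79}: f^{-1}(U) = {n} ∉ τ_X ✗.
  U = {76, 77, 78, 79}: f^{-1}(U) = {m, n, o} ∈ τ_X ✓.
Found U = {76} with f^{-1}(U) = {n} not in τ_X. Therefore f is NOT continuous.


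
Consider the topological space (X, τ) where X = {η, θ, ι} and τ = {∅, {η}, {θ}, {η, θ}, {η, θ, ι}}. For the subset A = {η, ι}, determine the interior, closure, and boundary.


int(A) = {η}, cl(A) = {η, ι}, ∂A = {ι}.

Closed sets in (X, τ) are complements of opens:
  closed(X, τ) = {∅, {ι}, {η, ι}, {θ, ι}, {η, θ, ι}}.
int(A) = ⋃ {U ∈ τ : U ⊆ A}. Opens contained in A: ∅, {η}.
Taking the union of these: int(A) = {η}.
cl(A) = ⋂ {C closed : A ⊆ C}. Closed sets containing A: {η, ι}, {η, θ, ι}.
Intersecting these: cl(A) = {η, ι}.
∂A = cl(A) ∖ int(A) = {η, ι} ∖ {η} = {ι}.


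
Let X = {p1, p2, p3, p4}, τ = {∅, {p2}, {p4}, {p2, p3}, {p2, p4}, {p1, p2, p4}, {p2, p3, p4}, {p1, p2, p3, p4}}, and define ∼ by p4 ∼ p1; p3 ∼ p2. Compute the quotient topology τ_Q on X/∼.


X/∼ = {[p1=p4], [p2=p3]}; |τ_Q| = 3.

Equivalence classes: [p1=p4], [p2=p3].
Quotient map π: X → X/∼ sends p1 ↦ [p1=p4], p2 ↦ [p2=p3], p3 ↦ [p2=p3], p4 ↦ [p1=p4].
For each subset V ⊆ X/∼, compute π^{-1}(V) ⊆ X and check whether π^{-1}(V) ∈ τ. V is open in τ_Q iff π^{-1}(V) ∈ τ.
  V = {}: π^{-1}(V) = ∅ ∈ τ ✓.
  V = {[p1=p4]}: π^{-1}(V) = {p1, p4} ∉ τ ✗.
  V = {[p2=p3]}: π^{-1}(V) = {p2, p3} ∈ τ ✓.
  V = {[p1=p4], [p2=p3]}: π^{-1}(V) = {p1, p2, p3, p4} ∈ τ ✓.
Open sets in the quotient: τ_Q = {{}, {[p2=p3]}, {[p1=p4], [p2=p3]}} (3 elements).


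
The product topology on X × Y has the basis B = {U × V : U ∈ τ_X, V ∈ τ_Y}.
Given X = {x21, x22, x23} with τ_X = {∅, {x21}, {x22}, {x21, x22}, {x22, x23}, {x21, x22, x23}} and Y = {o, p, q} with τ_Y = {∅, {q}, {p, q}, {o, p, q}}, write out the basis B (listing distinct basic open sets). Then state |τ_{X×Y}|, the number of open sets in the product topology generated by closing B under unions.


Basis B = {∅ × ∅, {x21} × {q}, {x22} × {q}, {x21} × {p, q}, {x21, x22} × {q}, {x22} × {p, q}, {x22, x23} × {q}, {x21} × {o, p, q}, {x21, x22, x23} × {q}, {x22} × {o, p, q}, {x21, x22} × {p, q}, {x22, x23} × {p, q}, {x21, x22} × {o, p, q}, {x21, x22, x23} × {p, q}, {x22, x23} × {o, p, q}, {x21, x22, x23} × {o, p, q}}; |τ_{X×Y}| = 40.

Enumerate products U × V with U ∈ τ_X, V ∈ τ_Y (deduplicated):
  ∅ × ∅ = {} (∅)
  {x21} × {q} = {(x21,q)}
  {x22} × {q} = {(x22,q)}
  {x21} × {p, q} = {(x21,p), (x21,q)}
  {x21, x22} × {q} = {(x21,q), (x22,q)}
  {x22} × {p, q} = {(x22,p), (x22,q)}
  {x22, x23} × {q} = {(x22,q), (x23,q)}
  {x21} × {o, p, q} = {(x21,o), (x21,p), (x21,q)}
  {x21, x22, x23} × {q} = {(x21,q), (x22,q), (x23,q)}
  {x22} × {o, p, q} = {(x22,o), (x22,p), (x22,q)}
  {x21, x22} × {p, q} = {(x21,p), (x21,q), (x22,p), (x22,q)}
  {x22, x23} × {p, q} = {(x22,p), (x22,q), (x23,p), (x23,q)}
  {x21, x22} × {o, p, q} = {(x21,o), (x21,p), (x21,q), (x22,o), (x22,p), (x22,q)}
  {x21, x22, x23} × {p, q} = {(x21,p), (x21,q), (x22,p), (x22,q), (x23,p), (x23,q)}
  {x22, x23} × {o, p, q} = {(x22,o), (x22,p), (x22,q), (x23,o), (x23,p), (x23,q)}
  {x21, x22, x23} × {o, p, q} = {(x21,o), (x21,p), (x21,q), (x22,o), (x22,p), (x22,q), (x23,o), (x23,p), (x23,q)}
These 16 distinct sets form the basis B.
Close under arbitrary unions to get τ_{X×Y}; counting gives |τ_{X×Y}| = 40.


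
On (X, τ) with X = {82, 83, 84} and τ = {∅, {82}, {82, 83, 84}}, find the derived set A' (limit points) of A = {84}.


A' = {83}

For each x ∈ X, list the open sets U ∈ τ with x ∈ U, then check whether U ∩ (A ∖ {x}) ≠ ∅ for every such U.
  x = 82: open {82} ∋ x has {82} ∩ (A ∖ {82}) = ∅, so x is NOT a limit point.
  x = 83: opens ∋ x are {82, 83, 84}; each meets A ∖ {83}, so x IS a limit point.
  x = 84: open {82, 83, 84} ∋ x has {82, 83, 84} ∩ (A ∖ {84}) = ∅, so x is NOT a limit point.
Collecting: A' = {83}.


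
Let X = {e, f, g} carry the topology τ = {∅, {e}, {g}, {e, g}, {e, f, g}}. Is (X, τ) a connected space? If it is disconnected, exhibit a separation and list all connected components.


(X, τ) is connected.

Find clopen sets (U ∈ τ with X ∖ U ∈ τ):
  U = ∅, X ∖ U = {e, f, g} — both open, so U is clopen.
  U = {e, f, g}, X ∖ U = ∅ — both open, so U is clopen.
Only trivial clopens (∅ and X) exist, so (X, τ) is connected.
Compute connected components by grouping points that agree on all clopens:
  component: {e, f, g}


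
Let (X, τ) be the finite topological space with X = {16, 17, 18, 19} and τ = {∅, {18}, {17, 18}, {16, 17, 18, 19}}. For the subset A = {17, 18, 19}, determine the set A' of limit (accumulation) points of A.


A' = {16, 17, 19}

For each x ∈ X, list the open sets U ∈ τ with x ∈ U, then check whether U ∩ (A ∖ {x}) ≠ ∅ for every such U.
  x = 16: opens ∋ x are {16, 17, 18, 19}; each meets A ∖ {16}, so x IS a limit point.
  x = 17: opens ∋ x are {17, 18}, {16, 17, 18, 19}; each meets A ∖ {17}, so x IS a limit point.
  x = 18: open {18} ∋ x has {18} ∩ (A ∖ {18}) = ∅, so x is NOT a limit point.
  x = 19: opens ∋ x are {16, 17, 18, 19}; each meets A ∖ {19}, so x IS a limit point.
Collecting: A' = {16, 17, 19}.


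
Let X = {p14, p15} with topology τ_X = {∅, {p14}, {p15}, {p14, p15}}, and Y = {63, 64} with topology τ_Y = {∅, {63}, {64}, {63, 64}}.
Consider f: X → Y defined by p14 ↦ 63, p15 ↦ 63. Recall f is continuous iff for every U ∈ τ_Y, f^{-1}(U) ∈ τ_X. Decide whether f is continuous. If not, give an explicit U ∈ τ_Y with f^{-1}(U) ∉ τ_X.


f IS continuous.

Compute f^{-1}(U) for each U ∈ τ_Y:
  U = ∅: f^{-1}(U) = ∅ ∈ τ_X ✓.
  U = {63}: f^{-1}(U) = {p14, p15} ∈ τ_X ✓.
  U = {64}: f^{-1}(U) = ∅ ∈ τ_X ✓.
  U = {63, 64}: f^{-1}(U) = {p14, p15} ∈ τ_X ✓.
Every preimage lies in τ_X, so f IS continuous.


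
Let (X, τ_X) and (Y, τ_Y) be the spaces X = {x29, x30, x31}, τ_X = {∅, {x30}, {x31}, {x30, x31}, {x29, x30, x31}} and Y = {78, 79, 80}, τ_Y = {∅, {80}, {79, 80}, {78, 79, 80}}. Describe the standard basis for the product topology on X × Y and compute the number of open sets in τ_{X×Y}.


Basis B = {∅ × ∅, {x30} × {80}, {x31} × {80}, {x30} × {79, 80}, {x30, x31} × {80}, {x31} × {79, 80}, {x29, x30, x31} × {80}, {x30} × {78, 79, 80}, {x31} × {78, 79, 80}, {x30, x31} × {79, 80}, {x29, x30, x31} × {79, 80}, {x30, x31} × {78, 79, 80}, {x29, x30, x31} × {78, 79, 80}}; |τ_{X×Y}| = 30.

Enumerate products U × V with U ∈ τ_X, V ∈ τ_Y (deduplicated):
  ∅ × ∅ = {} (∅)
  {x30} × {80} = {(x30,80)}
  {x31} × {80} = {(x31,80)}
  {x30} × {79, 80} = {(x30,79), (x30,80)}
  {x30, x31} × {80} = {(x30,80), (x31,80)}
  {x31} × {79, 80} = {(x31,79), (x31,80)}
  {x29, x30, x31} × {80} = {(x29,80), (x30,80), (x31,80)}
  {x30} × {78, 79, 80} = {(x30,78), (x30,79), (x30,80)}
  {x31} × {78, 79, 80} = {(x31,78), (x31,79), (x31,80)}
  {x30, x31} × {79, 80} = {(x30,79), (x30,80), (x31,79), (x31,80)}
  {x29, x30, x31} × {79, 80} = {(x29,79), (x29,80), (x30,79), (x30,80), (x31,79), (x31,80)}
  {x30, x31} × {78, 79, 80} = {(x30,78), (x30,79), (x30,80), (x31,78), (x31,79), (x31,80)}
  {x29, x30, x31} × {78, 79, 80} = {(x29,78), (x29,79), (x29,80), (x30,78), (x30,79), (x30,80), (x31,78), (x31,79), (x31,80)}
These 13 distinct sets form the basis B.
Close under arbitrary unions to get τ_{X×Y}; counting gives |τ_{X×Y}| = 30.


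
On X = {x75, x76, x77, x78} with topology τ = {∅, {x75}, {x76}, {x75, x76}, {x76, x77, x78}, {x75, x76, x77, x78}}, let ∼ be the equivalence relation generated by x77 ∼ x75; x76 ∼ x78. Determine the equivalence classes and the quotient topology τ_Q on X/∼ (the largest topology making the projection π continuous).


X/∼ = {[x75=x77], [x76=x78]}; |τ_Q| = 2.

Equivalence classes: [x75=x77], [x76=x78].
Quotient map π: X → X/∼ sends x75 ↦ [x75=x77], x76 ↦ [x76=x78], x77 ↦ [x75=x77], x78 ↦ [x76=x78].
For each subset V ⊆ X/∼, compute π^{-1}(V) ⊆ X and check whether π^{-1}(V) ∈ τ. V is open in τ_Q iff π^{-1}(V) ∈ τ.
  V = {}: π^{-1}(V) = ∅ ∈ τ ✓.
  V = {[x75=x77]}: π^{-1}(V) = {x75, x77} ∉ τ ✗.
  V = {[x76=x78]}: π^{-1}(V) = {x76, x78} ∉ τ ✗.
  V = {[x75=x77], [x76=x78]}: π^{-1}(V) = {x75, x76, x77, x78} ∈ τ ✓.
Open sets in the quotient: τ_Q = {{}, {[x75=x77], [x76=x78]}} (2 elements).


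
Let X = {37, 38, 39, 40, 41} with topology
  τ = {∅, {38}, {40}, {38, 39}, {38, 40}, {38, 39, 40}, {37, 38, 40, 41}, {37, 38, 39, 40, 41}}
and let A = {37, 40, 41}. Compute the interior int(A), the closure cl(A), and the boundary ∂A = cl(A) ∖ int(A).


int(A) = {40}, cl(A) = {37, 40, 41}, ∂A = {37, 41}.

Closed sets in (X, τ) are complements of opens:
  closed(X, τ) = {∅, {39}, {37, 41}, {37, 39, 41}, {37, 40, 41}, {37, 38, 39, 41}, {37, 39, 40, 41}, {37, 38, 39, 40, 41}}.
int(A) = ⋃ {U ∈ τ : U ⊆ A}. Opens contained in A: ∅, {40}.
Taking the union of these: int(A) = {40}.
cl(A) = ⋂ {C closed : A ⊆ C}. Closed sets containing A: {37, 40, 41}, {37, 39, 40, 41}, {37, 38, 39, 40, 41}.
Intersecting these: cl(A) = {37, 40, 41}.
∂A = cl(A) ∖ int(A) = {37, 40, 41} ∖ {40} = {37, 41}.


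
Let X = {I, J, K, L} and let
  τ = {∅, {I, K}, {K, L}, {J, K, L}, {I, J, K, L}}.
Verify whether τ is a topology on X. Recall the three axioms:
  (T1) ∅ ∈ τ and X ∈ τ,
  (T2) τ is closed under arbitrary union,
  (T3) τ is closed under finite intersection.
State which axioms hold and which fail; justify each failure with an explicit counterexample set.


τ is NOT a topology on X.

Axiom (T1): ∅ ∈ τ? Yes; X ∈ τ? Yes.
Axiom (T2/T3): check pairwise unions and intersections of members of τ.
Counterexample for (T3): {I, K} ∩ {K, L} = {K} ∉ τ. Therefore τ is NOT a topology.


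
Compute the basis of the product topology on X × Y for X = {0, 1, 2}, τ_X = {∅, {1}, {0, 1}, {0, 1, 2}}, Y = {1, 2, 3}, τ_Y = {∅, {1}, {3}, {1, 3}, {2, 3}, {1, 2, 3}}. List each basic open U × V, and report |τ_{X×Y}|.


Basis B = {∅ × ∅, {1} × {1}, {1} × {3}, {0, 1} × {1}, {0, 1} × {3}, {1} × {1, 3}, {1} × {2, 3}, {0, 1, 2} × {1}, {0, 1, 2} × {3}, {1} × {1, 2, 3}, {0, 1} × {1, 3}, {0, 1} × {2, 3}, {0, 1} × {1, 2, 3}, {0, 1, 2} × {1, 3}, {0, 1, 2} × {2, 3}, {0, 1, 2} × {1, 2, 3}}; |τ_{X×Y}| = 40.

Enumerate products U × V with U ∈ τ_X, V ∈ τ_Y (deduplicated):
  ∅ × ∅ = {} (∅)
  {1} × {1} = {(1,1)}
  {1} × {3} = {(1,3)}
  {0, 1} × {1} = {(0,1), (1,1)}
  {0, 1} × {3} = {(0,3), (1,3)}
  {1} × {1, 3} = {(1,1), (1,3)}
  {1} × {2, 3} = {(1,2), (1,3)}
  {0, 1, 2} × {1} = {(0,1), (1,1), (2,1)}
  {0, 1, 2} × {3} = {(0,3), (1,3), (2,3)}
  {1} × {1, 2, 3} = {(1,1), (1,2), (1,3)}
  {0, 1} × {1, 3} = {(0,1), (0,3), (1,1), (1,3)}
  {0, 1} × {2, 3} = {(0,2), (0,3), (1,2), (1,3)}
  {0, 1} × {1, 2, 3} = {(0,1), (0,2), (0,3), (1,1), (1,2), (1,3)}
  {0, 1, 2} × {1, 3} = {(0,1), (0,3), (1,1), (1,3), (2,1), (2,3)}
  {0, 1, 2} × {2, 3} = {(0,2), (0,3), (1,2), (1,3), (2,2), (2,3)}
  {0, 1, 2} × {1, 2, 3} = {(0,1), (0,2), (0,3), (1,1), (1,2), (1,3), (2,1), (2,2), (2,3)}
These 16 distinct sets form the basis B.
Close under arbitrary unions to get τ_{X×Y}; counting gives |τ_{X×Y}| = 40.


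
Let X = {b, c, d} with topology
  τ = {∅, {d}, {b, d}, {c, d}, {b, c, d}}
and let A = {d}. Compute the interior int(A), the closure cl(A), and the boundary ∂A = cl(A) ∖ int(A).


int(A) = {d}, cl(A) = {b, c, d}, ∂A = {b, c}.

Closed sets in (X, τ) are complements of opens:
  closed(X, τ) = {∅, {b}, {c}, {b, c}, {b, c, d}}.
int(A) = ⋃ {U ∈ τ : U ⊆ A}. Opens contained in A: ∅, {d}.
Taking the union of these: int(A) = {d}.
cl(A) = ⋂ {C closed : A ⊆ C}. Closed sets containing A: {b, c, d}.
Intersecting these: cl(A) = {b, c, d}.
∂A = cl(A) ∖ int(A) = {b, c, d} ∖ {d} = {b, c}.


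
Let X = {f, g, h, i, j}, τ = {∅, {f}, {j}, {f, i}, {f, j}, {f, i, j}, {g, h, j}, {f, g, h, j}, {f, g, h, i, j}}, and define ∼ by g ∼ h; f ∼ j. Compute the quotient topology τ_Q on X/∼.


X/∼ = {[f=j], [g=h], [i]}; |τ_Q| = 5.

Equivalence classes: [f=j], [g=h], [i].
Quotient map π: X → X/∼ sends f ↦ [f=j], g ↦ [g=h], h ↦ [g=h], i ↦ [i], j ↦ [f=j].
For each subset V ⊆ X/∼, compute π^{-1}(V) ⊆ X and check whether π^{-1}(V) ∈ τ. V is open in τ_Q iff π^{-1}(V) ∈ τ.
  V = {}: π^{-1}(V) = ∅ ∈ τ ✓.
  V = {[f=j]}: π^{-1}(V) = {f, j} ∈ τ ✓.
  V = {[g=h]}: π^{-1}(V) = {g, h} ∉ τ ✗.
  V = {[f=j], [g=h]}: π^{-1}(V) = {f, g, h, j} ∈ τ ✓.
  V = {[i]}: π^{-1}(V) = {i} ∉ τ ✗.
  V = {[f=j], [i]}: π^{-1}(V) = {f, i, j} ∈ τ ✓.
  V = {[g=h], [i]}: π^{-1}(V) = {g, h, i} ∉ τ ✗.
  V = {[f=j], [g=h], [i]}: π^{-1}(V) = {f, g, h, i, j} ∈ τ ✓.
Open sets in the quotient: τ_Q = {{}, {[f=j]}, {[f=j], [g=h]}, {[f=j], [i]}, {[f=j], [g=h], [i]}} (5 elements).


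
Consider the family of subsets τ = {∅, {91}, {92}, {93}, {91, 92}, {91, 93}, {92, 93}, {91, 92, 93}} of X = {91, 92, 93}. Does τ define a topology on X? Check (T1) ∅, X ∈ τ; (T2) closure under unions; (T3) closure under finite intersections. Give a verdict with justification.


τ IS a topology on X.

Axiom (T1): ∅ ∈ τ? Yes; X ∈ τ? Yes.
Axiom (T2/T3): check pairwise unions and intersections of members of τ.
All pairwise intersections and unions checked — each lies in τ. Therefore τ satisfies (T1), (T2), (T3): it IS a topology on X.


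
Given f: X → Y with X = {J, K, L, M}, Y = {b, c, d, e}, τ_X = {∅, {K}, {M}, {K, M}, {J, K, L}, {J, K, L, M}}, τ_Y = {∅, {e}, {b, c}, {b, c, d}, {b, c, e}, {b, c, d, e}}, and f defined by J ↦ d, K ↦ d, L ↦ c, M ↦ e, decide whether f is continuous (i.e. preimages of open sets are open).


f is NOT continuous.

Compute f^{-1}(U) for each U ∈ τ_Y:
  U = ∅: f^{-1}(U) = ∅ ∈ τ_X ✓.
  U = {e}: f^{-1}(U) = {M} ∈ τ_X ✓.
  U = {b, c}: f^{-1}(U) = {L} ∉ τ_X ✗.
  U = {b, c, d}: f^{-1}(U) = {J, K, L} ∈ τ_X ✓.
  U = {b, c, e}: f^{-1}(U) = {L, M} ∉ τ_X ✗.
  U = {b, c, d, e}: f^{-1}(U) = {J, K, L, M} ∈ τ_X ✓.
Found U = {b, c} with f^{-1}(U) = {L} not in τ_X. Therefore f is NOT continuous.


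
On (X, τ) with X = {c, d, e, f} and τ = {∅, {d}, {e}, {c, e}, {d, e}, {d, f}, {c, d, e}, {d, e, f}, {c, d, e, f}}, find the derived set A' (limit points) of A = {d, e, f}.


A' = {c, f}

For each x ∈ X, list the open sets U ∈ τ with x ∈ U, then check whether U ∩ (A ∖ {x}) ≠ ∅ for every such U.
  x = c: opens ∋ x are {c, e}, {c, d, e}, {c, d, e, f}; each meets A ∖ {c}, so x IS a limit point.
  x = d: open {d} ∋ x has {d} ∩ (A ∖ {d}) = ∅, so x is NOT a limit point.
  x = e: open {e} ∋ x has {e} ∩ (A ∖ {e}) = ∅, so x is NOT a limit point.
  x = f: opens ∋ x are {d, f}, {d, e, f}, {c, d, e, f}; each meets A ∖ {f}, so x IS a limit point.
Collecting: A' = {c, f}.


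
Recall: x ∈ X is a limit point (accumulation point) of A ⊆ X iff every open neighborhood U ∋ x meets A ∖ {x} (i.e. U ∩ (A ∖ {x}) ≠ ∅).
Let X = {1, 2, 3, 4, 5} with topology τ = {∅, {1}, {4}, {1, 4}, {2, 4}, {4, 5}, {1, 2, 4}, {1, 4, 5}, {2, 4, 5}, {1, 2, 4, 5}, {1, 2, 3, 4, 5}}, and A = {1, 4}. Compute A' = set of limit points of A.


A' = {2, 3, 5}

For each x ∈ X, list the open sets U ∈ τ with x ∈ U, then check whether U ∩ (A ∖ {x}) ≠ ∅ for every such U.
  x = 1: open {1} ∋ x has {1} ∩ (A ∖ {1}) = ∅, so x is NOT a limit point.
  x = 2: opens ∋ x are {2, 4}, {1, 2, 4}, {2, 4, 5}, {1, 2, 4, 5}, {1, 2, 3, 4, 5}; each meets A ∖ {2}, so x IS a limit point.
  x = 3: opens ∋ x are {1, 2, 3, 4, 5}; each meets A ∖ {3}, so x IS a limit point.
  x = 4: open {4} ∋ x has {4} ∩ (A ∖ {4}) = ∅, so x is NOT a limit point.
  x = 5: opens ∋ x are {4, 5}, {1, 4, 5}, {2, 4, 5}, {1, 2, 4, 5}, {1, 2, 3, 4, 5}; each meets A ∖ {5}, so x IS a limit point.
Collecting: A' = {2, 3, 5}.


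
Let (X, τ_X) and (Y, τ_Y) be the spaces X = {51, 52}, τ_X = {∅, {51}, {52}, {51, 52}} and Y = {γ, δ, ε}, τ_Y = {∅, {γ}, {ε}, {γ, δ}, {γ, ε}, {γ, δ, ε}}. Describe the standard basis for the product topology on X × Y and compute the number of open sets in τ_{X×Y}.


Basis B = {∅ × ∅, {51} × {γ}, {51} × {ε}, {52} × {γ}, {52} × {ε}, {51} × {γ, δ}, {51} × {γ, ε}, {51, 52} × {γ}, {51, 52} × {ε}, {52} × {γ, δ}, {52} × {γ, ε}, {51} × {γ, δ, ε}, {52} × {γ, δ, ε}, {51, 52} × {γ, δ}, {51, 52} × {γ, ε}, {51, 52} × {γ, δ, ε}}; |τ_{X×Y}| = 36.

Enumerate products U × V with U ∈ τ_X, V ∈ τ_Y (deduplicated):
  ∅ × ∅ = {} (∅)
  {51} × {γ} = {(51,γ)}
  {51} × {ε} = {(51,ε)}
  {52} × {γ} = {(52,γ)}
  {52} × {ε} = {(52,ε)}
  {51} × {γ, δ} = {(51,γ), (51,δ)}
  {51} × {γ, ε} = {(51,γ), (51,ε)}
  {51, 52} × {γ} = {(51,γ), (52,γ)}
  {51, 52} × {ε} = {(51,ε), (52,ε)}
  {52} × {γ, δ} = {(52,γ), (52,δ)}
  {52} × {γ, ε} = {(52,γ), (52,ε)}
  {51} × {γ, δ, ε} = {(51,γ), (51,δ), (51,ε)}
  {52} × {γ, δ, ε} = {(52,γ), (52,δ), (52,ε)}
  {51, 52} × {γ, δ} = {(51,γ), (51,δ), (52,γ), (52,δ)}
  {51, 52} × {γ, ε} = {(51,γ), (51,ε), (52,γ), (52,ε)}
  {51, 52} × {γ, δ, ε} = {(51,γ), (51,δ), (51,ε), (52,γ), (52,δ), (52,ε)}
These 16 distinct sets form the basis B.
Close under arbitrary unions to get τ_{X×Y}; counting gives |τ_{X×Y}| = 36.


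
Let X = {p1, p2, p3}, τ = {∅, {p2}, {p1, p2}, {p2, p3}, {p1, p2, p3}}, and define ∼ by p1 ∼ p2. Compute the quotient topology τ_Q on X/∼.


X/∼ = {[p1=p2], [p3]}; |τ_Q| = 3.

Equivalence classes: [p1=p2], [p3].
Quotient map π: X → X/∼ sends p1 ↦ [p1=p2], p2 ↦ [p1=p2], p3 ↦ [p3].
For each subset V ⊆ X/∼, compute π^{-1}(V) ⊆ X and check whether π^{-1}(V) ∈ τ. V is open in τ_Q iff π^{-1}(V) ∈ τ.
  V = {}: π^{-1}(V) = ∅ ∈ τ ✓.
  V = {[p1=p2]}: π^{-1}(V) = {p1, p2} ∈ τ ✓.
  V = {[p3]}: π^{-1}(V) = {p3} ∉ τ ✗.
  V = {[p1=p2], [p3]}: π^{-1}(V) = {p1, p2, p3} ∈ τ ✓.
Open sets in the quotient: τ_Q = {{}, {[p1=p2]}, {[p1=p2], [p3]}} (3 elements).


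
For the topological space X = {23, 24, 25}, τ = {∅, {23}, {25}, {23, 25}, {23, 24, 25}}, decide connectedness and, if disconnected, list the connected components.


(X, τ) is connected.

Find clopen sets (U ∈ τ with X ∖ U ∈ τ):
  U = ∅, X ∖ U = {23, 24, 25} — both open, so U is clopen.
  U = {23, 24, 25}, X ∖ U = ∅ — both open, so U is clopen.
Only trivial clopens (∅ and X) exist, so (X, τ) is connected.
Compute connected components by grouping points that agree on all clopens:
  component: {23, 24, 25}


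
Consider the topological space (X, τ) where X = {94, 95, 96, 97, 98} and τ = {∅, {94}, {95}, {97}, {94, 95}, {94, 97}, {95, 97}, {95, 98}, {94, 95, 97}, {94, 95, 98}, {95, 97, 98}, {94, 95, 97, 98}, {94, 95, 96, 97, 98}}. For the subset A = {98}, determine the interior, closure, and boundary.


int(A) = ∅, cl(A) = {96, 98}, ∂A = {96, 98}.

Closed sets in (X, τ) are complements of opens:
  closed(X, τ) = {∅, {96}, {94, 96}, {96, 97}, {96, 98}, {94, 96, 97}, {94, 96, 98}, {95, 96, 98}, {96, 97, 98}, {94, 95, 96, 98}, {94, 96, 97, 98}, {95, 96, 97, 98}, {94, 95, 96, 97, 98}}.
int(A) = ⋃ {U ∈ τ : U ⊆ A}. Opens contained in A: ∅.
Taking the union of these: int(A) = ∅.
cl(A) = ⋂ {C closed : A ⊆ C}. Closed sets containing A: {96, 98}, {94, 96, 98}, {95, 96, 98}, {96, 97, 98}, {94, 95, 96, 98}, {94, 96, 97, 98}, {95, 96, 97, 98}, {94, 95, 96, 97, 98}.
Intersecting these: cl(A) = {96, 98}.
∂A = cl(A) ∖ int(A) = {96, 98} ∖ ∅ = {96, 98}.


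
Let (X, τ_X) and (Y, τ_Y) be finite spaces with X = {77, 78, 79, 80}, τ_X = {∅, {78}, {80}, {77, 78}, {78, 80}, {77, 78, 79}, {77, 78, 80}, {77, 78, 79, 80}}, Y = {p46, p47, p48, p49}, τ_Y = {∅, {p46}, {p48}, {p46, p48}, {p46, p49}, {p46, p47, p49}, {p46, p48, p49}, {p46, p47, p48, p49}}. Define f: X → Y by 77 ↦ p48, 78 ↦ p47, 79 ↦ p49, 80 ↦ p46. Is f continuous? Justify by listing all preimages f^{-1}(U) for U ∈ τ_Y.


f is NOT continuous.

Compute f^{-1}(U) for each U ∈ τ_Y:
  U = ∅: f^{-1}(U) = ∅ ∈ τ_X ✓.
  U = {p46}: f^{-1}(U) = {80} ∈ τ_X ✓.
  U = {p48}: f^{-1}(U) = {77} ∉ τ_X ✗.
  U = {p46, p48}: f^{-1}(U) = {77, 80} ∉ τ_X ✗.
  U = {p46, p49}: f^{-1}(U) = {79, 80} ∉ τ_X ✗.
  U = {p46, p47, p49}: f^{-1}(U) = {78, 79, 80} ∉ τ_X ✗.
  U = {p46, p48, p49}: f^{-1}(U) = {77, 79, 80} ∉ τ_X ✗.
  U = {p46, p47, p48, p49}: f^{-1}(U) = {77, 78, 79, 80} ∈ τ_X ✓.
Found U = {p48} with f^{-1}(U) = {77} not in τ_X. Therefore f is NOT continuous.


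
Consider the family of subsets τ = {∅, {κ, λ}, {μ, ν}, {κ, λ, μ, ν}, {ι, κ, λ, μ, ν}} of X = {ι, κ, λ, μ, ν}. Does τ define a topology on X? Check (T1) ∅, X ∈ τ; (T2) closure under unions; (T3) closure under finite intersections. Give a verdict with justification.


τ IS a topology on X.

Axiom (T1): ∅ ∈ τ? Yes; X ∈ τ? Yes.
Axiom (T2/T3): check pairwise unions and intersections of members of τ.
All pairwise intersections and unions checked — each lies in τ. Therefore τ satisfies (T1), (T2), (T3): it IS a topology on X.


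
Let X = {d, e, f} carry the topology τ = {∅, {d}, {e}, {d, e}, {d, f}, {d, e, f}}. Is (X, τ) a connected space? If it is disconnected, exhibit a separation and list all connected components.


(X, τ) is disconnected; components = [{e}, {d, f}].

Find clopen sets (U ∈ τ with X ∖ U ∈ τ):
  U = ∅, X ∖ U = {d, e, f} — both open, so U is clopen.
  U = {e}, X ∖ U = {d, f} — both open, so U is clopen.
  U = {d, f}, X ∖ U = {e} — both open, so U is clopen.
  U = {d, e, f}, X ∖ U = ∅ — both open, so U is clopen.
Nontrivial clopen(s) exist: e.g. {e}. So (X, τ) is disconnected.
Compute connected components by grouping points that agree on all clopens:
  component: {e}
  component: {d, f}


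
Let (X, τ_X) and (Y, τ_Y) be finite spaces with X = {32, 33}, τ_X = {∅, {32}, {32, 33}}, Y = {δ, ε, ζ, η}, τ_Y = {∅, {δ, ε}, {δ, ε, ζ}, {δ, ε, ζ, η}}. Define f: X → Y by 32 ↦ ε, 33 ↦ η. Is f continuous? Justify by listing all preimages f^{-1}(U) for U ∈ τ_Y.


f IS continuous.

Compute f^{-1}(U) for each U ∈ τ_Y:
  U = ∅: f^{-1}(U) = ∅ ∈ τ_X ✓.
  U = {δ, ε}: f^{-1}(U) = {32} ∈ τ_X ✓.
  U = {δ, ε, ζ}: f^{-1}(U) = {32} ∈ τ_X ✓.
  U = {δ, ε, ζ, η}: f^{-1}(U) = {32, 33} ∈ τ_X ✓.
Every preimage lies in τ_X, so f IS continuous.


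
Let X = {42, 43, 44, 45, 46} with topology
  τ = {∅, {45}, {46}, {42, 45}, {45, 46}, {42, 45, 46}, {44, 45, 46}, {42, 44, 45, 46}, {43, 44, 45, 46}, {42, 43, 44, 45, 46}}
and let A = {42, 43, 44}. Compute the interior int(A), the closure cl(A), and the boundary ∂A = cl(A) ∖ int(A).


int(A) = ∅, cl(A) = {42, 43, 44}, ∂A = {42, 43, 44}.

Closed sets in (X, τ) are complements of opens:
  closed(X, τ) = {∅, {42}, {43}, {42, 43}, {43, 44}, {42, 43, 44}, {43, 44, 46}, {42, 43, 44, 45}, {42, 43, 44, 46}, {42, 43, 44, 45, 46}}.
int(A) = ⋃ {U ∈ τ : U ⊆ A}. Opens contained in A: ∅.
Taking the union of these: int(A) = ∅.
cl(A) = ⋂ {C closed : A ⊆ C}. Closed sets containing A: {42, 43, 44}, {42, 43, 44, 45}, {42, 43, 44, 46}, {42, 43, 44, 45, 46}.
Intersecting these: cl(A) = {42, 43, 44}.
∂A = cl(A) ∖ int(A) = {42, 43, 44} ∖ ∅ = {42, 43, 44}.


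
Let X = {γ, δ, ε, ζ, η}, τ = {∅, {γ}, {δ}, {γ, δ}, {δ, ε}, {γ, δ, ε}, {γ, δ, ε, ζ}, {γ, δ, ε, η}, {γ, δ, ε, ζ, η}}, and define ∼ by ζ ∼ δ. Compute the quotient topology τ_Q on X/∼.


X/∼ = {[γ], [δ=ζ], [ε], [η]}; |τ_Q| = 4.

Equivalence classes: [γ], [δ=ζ], [ε], [η].
Quotient map π: X → X/∼ sends γ ↦ [γ], δ ↦ [δ=ζ], ε ↦ [ε], ζ ↦ [δ=ζ], η ↦ [η].
For each subset V ⊆ X/∼, compute π^{-1}(V) ⊆ X and check whether π^{-1}(V) ∈ τ. V is open in τ_Q iff π^{-1}(V) ∈ τ.
  V = {}: π^{-1}(V) = ∅ ∈ τ ✓.
  V = {[γ]}: π^{-1}(V) = {γ} ∈ τ ✓.
  V = {[δ=ζ]}: π^{-1}(V) = {δ, ζ} ∉ τ ✗.
  V = {[γ], [δ=ζ]}: π^{-1}(V) = {γ, δ, ζ} ∉ τ ✗.
  V = {[ε]}: π^{-1}(V) = {ε} ∉ τ ✗.
  V = {[γ], [ε]}: π^{-1}(V) = {γ, ε} ∉ τ ✗.
  V = {[δ=ζ], [ε]}: π^{-1}(V) = {δ, ε, ζ} ∉ τ ✗.
  V = {[γ], [δ=ζ], [ε]}: π^{-1}(V) = {γ, δ, ε, ζ} ∈ τ ✓.
  V = {[η]}: π^{-1}(V) = {η} ∉ τ ✗.
  V = {[γ], [η]}: π^{-1}(V) = {γ, η} ∉ τ ✗.
  V = {[δ=ζ], [η]}: π^{-1}(V) = {δ, ζ, η} ∉ τ ✗.
  V = {[γ], [δ=ζ], [η]}: π^{-1}(V) = {γ, δ, ζ, η} ∉ τ ✗.
  V = {[ε], [η]}: π^{-1}(V) = {ε, η} ∉ τ ✗.
  V = {[γ], [ε], [η]}: π^{-1}(V) = {γ, ε, η} ∉ τ ✗.
  V = {[δ=ζ], [ε], [η]}: π^{-1}(V) = {δ, ε, ζ, η} ∉ τ ✗.
  V = {[γ], [δ=ζ], [ε], [η]}: π^{-1}(V) = {γ, δ, ε, ζ, η} ∈ τ ✓.
Open sets in the quotient: τ_Q = {{}, {[γ]}, {[γ], [δ=ζ], [ε]}, {[γ], [δ=ζ], [ε], [η]}} (4 elements).


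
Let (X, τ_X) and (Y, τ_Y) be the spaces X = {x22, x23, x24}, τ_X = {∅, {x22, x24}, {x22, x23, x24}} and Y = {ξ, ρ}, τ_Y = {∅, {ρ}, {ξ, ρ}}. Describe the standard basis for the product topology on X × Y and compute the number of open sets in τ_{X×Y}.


Basis B = {∅ × ∅, {x22, x24} × {ρ}, {x22, x23, x24} × {ρ}, {x22, x24} × {ξ, ρ}, {x22, x23, x24} × {ξ, ρ}}; |τ_{X×Y}| = 6.

Enumerate products U × V with U ∈ τ_X, V ∈ τ_Y (deduplicated):
  ∅ × ∅ = {} (∅)
  {x22, x24} × {ρ} = {(x22,ρ), (x24,ρ)}
  {x22, x23, x24} × {ρ} = {(x22,ρ), (x23,ρ), (x24,ρ)}
  {x22, x24} × {ξ, ρ} = {(x22,ξ), (x22,ρ), (x24,ξ), (x24,ρ)}
  {x22, x23, x24} × {ξ, ρ} = {(x22,ξ), (x22,ρ), (x23,ξ), (x23,ρ), (x24,ξ), (x24,ρ)}
These 5 distinct sets form the basis B.
Close under arbitrary unions to get τ_{X×Y}; counting gives |τ_{X×Y}| = 6.


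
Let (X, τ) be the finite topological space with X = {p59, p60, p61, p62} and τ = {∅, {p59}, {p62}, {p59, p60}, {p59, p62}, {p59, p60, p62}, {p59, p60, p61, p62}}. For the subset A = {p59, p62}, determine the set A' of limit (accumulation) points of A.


A' = {p60, p61}

For each x ∈ X, list the open sets U ∈ τ with x ∈ U, then check whether U ∩ (A ∖ {x}) ≠ ∅ for every such U.
  x = p59: open {p59} ∋ x has {p59} ∩ (A ∖ {p59}) = ∅, so x is NOT a limit point.
  x = p60: opens ∋ x are {p59, p60}, {p59, p60, p62}, {p59, p60, p61, p62}; each meets A ∖ {p60}, so x IS a limit point.
  x = p61: opens ∋ x are {p59, p60, p61, p62}; each meets A ∖ {p61}, so x IS a limit point.
  x = p62: open {p62} ∋ x has {p62} ∩ (A ∖ {p62}) = ∅, so x is NOT a limit point.
Collecting: A' = {p60, p61}.


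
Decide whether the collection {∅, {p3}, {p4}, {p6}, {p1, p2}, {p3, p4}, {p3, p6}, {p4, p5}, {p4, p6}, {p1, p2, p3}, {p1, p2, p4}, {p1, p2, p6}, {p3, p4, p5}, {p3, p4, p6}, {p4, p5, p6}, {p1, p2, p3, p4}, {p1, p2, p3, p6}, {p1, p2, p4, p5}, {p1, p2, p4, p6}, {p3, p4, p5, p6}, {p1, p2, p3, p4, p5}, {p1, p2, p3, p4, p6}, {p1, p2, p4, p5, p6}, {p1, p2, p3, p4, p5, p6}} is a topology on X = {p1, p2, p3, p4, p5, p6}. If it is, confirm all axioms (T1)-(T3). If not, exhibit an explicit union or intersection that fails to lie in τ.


τ IS a topology on X.

Axiom (T1): ∅ ∈ τ? Yes; X ∈ τ? Yes.
Axiom (T2/T3): check pairwise unions and intersections of members of τ.
All pairwise intersections and unions checked — each lies in τ. Therefore τ satisfies (T1), (T2), (T3): it IS a topology on X.


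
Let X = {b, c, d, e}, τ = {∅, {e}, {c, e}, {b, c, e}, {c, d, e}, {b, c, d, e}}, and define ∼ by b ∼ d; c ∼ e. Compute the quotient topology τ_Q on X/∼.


X/∼ = {[b=d], [c=e]}; |τ_Q| = 3.

Equivalence classes: [b=d], [c=e].
Quotient map π: X → X/∼ sends b ↦ [b=d], c ↦ [c=e], d ↦ [b=d], e ↦ [c=e].
For each subset V ⊆ X/∼, compute π^{-1}(V) ⊆ X and check whether π^{-1}(V) ∈ τ. V is open in τ_Q iff π^{-1}(V) ∈ τ.
  V = {}: π^{-1}(V) = ∅ ∈ τ ✓.
  V = {[b=d]}: π^{-1}(V) = {b, d} ∉ τ ✗.
  V = {[c=e]}: π^{-1}(V) = {c, e} ∈ τ ✓.
  V = {[b=d], [c=e]}: π^{-1}(V) = {b, c, d, e} ∈ τ ✓.
Open sets in the quotient: τ_Q = {{}, {[c=e]}, {[b=d], [c=e]}} (3 elements).


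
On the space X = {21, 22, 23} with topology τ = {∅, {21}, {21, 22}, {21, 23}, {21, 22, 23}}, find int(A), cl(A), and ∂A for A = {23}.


int(A) = ∅, cl(A) = {23}, ∂A = {23}.

Closed sets in (X, τ) are complements of opens:
  closed(X, τ) = {∅, {22}, {23}, {22, 23}, {21, 22, 23}}.
int(A) = ⋃ {U ∈ τ : U ⊆ A}. Opens contained in A: ∅.
Taking the union of these: int(A) = ∅.
cl(A) = ⋂ {C closed : A ⊆ C}. Closed sets containing A: {23}, {22, 23}, {21, 22, 23}.
Intersecting these: cl(A) = {23}.
∂A = cl(A) ∖ int(A) = {23} ∖ ∅ = {23}.


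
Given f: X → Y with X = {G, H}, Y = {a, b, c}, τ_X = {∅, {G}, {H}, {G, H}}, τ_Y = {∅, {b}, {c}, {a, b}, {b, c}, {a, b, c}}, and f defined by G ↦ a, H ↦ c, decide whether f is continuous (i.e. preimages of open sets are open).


f IS continuous.

Compute f^{-1}(U) for each U ∈ τ_Y:
  U = ∅: f^{-1}(U) = ∅ ∈ τ_X ✓.
  U = {b}: f^{-1}(U) = ∅ ∈ τ_X ✓.
  U = {c}: f^{-1}(U) = {H} ∈ τ_X ✓.
  U = {a, b}: f^{-1}(U) = {G} ∈ τ_X ✓.
  U = {b, c}: f^{-1}(U) = {H} ∈ τ_X ✓.
  U = {a, b, c}: f^{-1}(U) = {G, H} ∈ τ_X ✓.
Every preimage lies in τ_X, so f IS continuous.


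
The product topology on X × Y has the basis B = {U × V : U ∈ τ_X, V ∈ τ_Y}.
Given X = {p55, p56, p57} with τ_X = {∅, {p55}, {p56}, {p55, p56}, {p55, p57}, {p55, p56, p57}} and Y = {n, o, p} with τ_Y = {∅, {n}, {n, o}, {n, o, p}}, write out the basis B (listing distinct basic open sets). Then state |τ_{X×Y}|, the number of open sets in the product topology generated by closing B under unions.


Basis B = {∅ × ∅, {p55} × {n}, {p56} × {n}, {p55} × {n, o}, {p55, p56} × {n}, {p55, p57} × {n}, {p56} × {n, o}, {p55} × {n, o, p}, {p55, p56, p57} × {n}, {p56} × {n, o, p}, {p55, p56} × {n, o}, {p55, p57} × {n, o}, {p55, p56} × {n, o, p}, {p55, p57} × {n, o, p}, {p55, p56, p57} × {n, o}, {p55, p56, p57} × {n, o, p}}; |τ_{X×Y}| = 40.

Enumerate products U × V with U ∈ τ_X, V ∈ τ_Y (deduplicated):
  ∅ × ∅ = {} (∅)
  {p55} × {n} = {(p55,n)}
  {p56} × {n} = {(p56,n)}
  {p55} × {n, o} = {(p55,n), (p55,o)}
  {p55, p56} × {n} = {(p55,n), (p56,n)}
  {p55, p57} × {n} = {(p55,n), (p57,n)}
  {p56} × {n, o} = {(p56,n), (p56,o)}
  {p55} × {n, o, p} = {(p55,n), (p55,o), (p55,p)}
  {p55, p56, p57} × {n} = {(p55,n), (p56,n), (p57,n)}
  {p56} × {n, o, p} = {(p56,n), (p56,o), (p56,p)}
  {p55, p56} × {n, o} = {(p55,n), (p55,o), (p56,n), (p56,o)}
  {p55, p57} × {n, o} = {(p55,n), (p55,o), (p57,n), (p57,o)}
  {p55, p56} × {n, o, p} = {(p55,n), (p55,o), (p55,p), (p56,n), (p56,o), (p56,p)}
  {p55, p57} × {n, o, p} = {(p55,n), (p55,o), (p55,p), (p57,n), (p57,o), (p57,p)}
  {p55, p56, p57} × {n, o} = {(p55,n), (p55,o), (p56,n), (p56,o), (p57,n), (p57,o)}
  {p55, p56, p57} × {n, o, p} = {(p55,n), (p55,o), (p55,p), (p56,n), (p56,o), (p56,p), (p57,n), (p57,o), (p57,p)}
These 16 distinct sets form the basis B.
Close under arbitrary unions to get τ_{X×Y}; counting gives |τ_{X×Y}| = 40.
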